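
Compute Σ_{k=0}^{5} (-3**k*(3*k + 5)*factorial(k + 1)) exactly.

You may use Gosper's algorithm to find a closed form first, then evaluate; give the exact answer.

Σ = -3674159

r(k) = 3*(k + 2)*(3*k + 8)/(3*k + 5) after simplifying.
A = 3*k + 6, B = 1, C = k + 5/3.
Key eq: (3*k + 6)·f(k+1) = (1)·f(k) + (k + 5/3).
Degrees (1,0,1) ⇒ d ≤ 0.
Solving with deg f ≤ 0: f(k) = 1/3.
So s_k = (B(k−1)f/C)·t_k = (1/(3*k + 5))·t_k = -3**k*factorial(k + 1).
Δs = -3**k*(3*k + 5)*factorial(k + 1), as required.
Evaluate s at k=6 and k=0: -3674160 and -1; difference -3674159.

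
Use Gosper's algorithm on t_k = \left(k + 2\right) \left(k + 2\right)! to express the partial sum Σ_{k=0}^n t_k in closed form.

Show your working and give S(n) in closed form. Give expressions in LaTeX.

S(n) = \left(n + 3\right)! - 2

t_(k+1)/t_k = (k + 3)**2/(k + 2).
A = k + 3, B = 1, C = k + 2.
Need (k + 3)·f(k+1) − (1)·f(k) = k + 2.
Bound: deg f ≤ 0.
Match coefficients ⇒ f(k) = 1.
Get s_k = R·t_k = factorial(k + 2) with R(k) = B(k−1)f(k)/C(k) = 1/(k + 2).
Verify: (k + 2)*factorial(k + 2) matches t_k.
s_(n+1) = factorial(n + 3) and s_(0) = 2, so S(n) = factorial(n + 3) - 2.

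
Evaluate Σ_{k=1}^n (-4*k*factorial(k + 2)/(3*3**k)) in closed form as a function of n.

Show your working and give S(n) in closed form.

S(n) = 8 - 4*factorial(n + 3)/(3*3**n)

Compute t_(k+1)/t_k: get (k + 1)*(k + 3)/(3*k).
Gosper form: A/B · C(k+1)/C(k) with A=k/3 + 1, B=1, C=k.
Solve (k/3 + 1)·f(k+1) − (1)·f(k) = k.
d = 0 from the (1,0,1) case.
A polynomial solution: f(k) = 3.
Then R = B(k−1)f/C = 3/k, so s_k = R(k)·t_k = -4*factorial(k + 2)/3**k.
Check: Δs_k = -4*k*factorial(k + 2)/(3*3**k). ✓
Σ_(k=1)^n t_k = s_(n+1) − s_(1) = (-4*3**(-n - 1)*factorial(n + 3)) − (-8), i.e. 8 - 4*factorial(n + 3)/(3*3**n).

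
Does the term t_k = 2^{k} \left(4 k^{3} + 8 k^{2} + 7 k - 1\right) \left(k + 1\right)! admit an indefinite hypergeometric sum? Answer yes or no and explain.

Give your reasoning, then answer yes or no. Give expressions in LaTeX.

Compute t_(k+1)/t_k: get 2*(4*k**4 + 28*k**3 + 75*k**2 + 88*k + 36)/(4*k**3 + 8*k**2 + 7*k - 1).
Take A(k)=2*k + 4, B(k)=1, C(k)=k**3 + 2*k**2 + 7*k/4 - 1/4.
Need (2*k + 4)·f(k+1) − (1)·f(k) = k**3 + 2*k**2 + 7*k/4 - 1/4.
d = 2 from the (1,0,3) case.
Solve for f: f(k) = (k - 1)*(2*k - 1)/4 (degree 2 ≤ 2).
Get s_k = R·t_k = 2**k*(k - 1)*(2*k - 1)*factorial(k + 1) with R(k) = B(k−1)f(k)/C(k) = (k - 1)*(2*k - 1)/(4*k**3 + 8*k**2 + 7*k - 1).
Check: Δs_k = 2**k*(4*k**3 + 8*k**2 + 7*k - 1)*factorial(k + 1). ✓

Yes. s_k = 2^{k} \left(k - 1\right) \left(2 k - 1\right) \left(k + 1\right)!.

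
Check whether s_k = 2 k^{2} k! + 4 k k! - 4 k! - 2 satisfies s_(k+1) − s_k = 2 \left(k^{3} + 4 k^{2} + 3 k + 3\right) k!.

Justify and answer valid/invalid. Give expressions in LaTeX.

s_(k+1) = 2*k**3*factorial(k) + 10*k**2*factorial(k) + 10*k*factorial(k) + 2*factorial(k) - 2
s_(k+1) − s_k = 2*(k**3 + 4*k**2 + 3*k + 3)*factorial(k)
(s_(k+1) − s_k) − t_k = 0

valid (s_(k+1) − s_k reduces to t_k)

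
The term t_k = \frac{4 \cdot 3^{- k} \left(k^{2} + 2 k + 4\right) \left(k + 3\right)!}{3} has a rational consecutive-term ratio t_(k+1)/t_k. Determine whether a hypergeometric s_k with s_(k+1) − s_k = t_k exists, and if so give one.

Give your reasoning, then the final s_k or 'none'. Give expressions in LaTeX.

Ratio r(k) = (k + 4)*(2*k + (k + 1)**2 + 6)/(3*(k**2 + 2*k + 4)).
Normal form (A,B,C) = (k/3 + 4/3, 1, k**2 + 2*k + 4).
f must satisfy (k/3 + 4/3)·f(k+1) − (1)·f(k) = k**2 + 2*k + 4.
d = 1 from the (1,0,2) case.
Solving with deg f ≤ 1: f(k) = 3*k.
Get s_k = R·t_k = 4*k*factorial(k + 3)/3**k with R(k) = B(k−1)f(k)/C(k) = 3*k/(k**2 + 2*k + 4).
Check: Δs_k = 4*(k**2 + 2*k + 4)*factorial(k + 3)/(3*3**k). ✓

s_k = 4 \cdot 3^{- k} k \left(k + 3\right)!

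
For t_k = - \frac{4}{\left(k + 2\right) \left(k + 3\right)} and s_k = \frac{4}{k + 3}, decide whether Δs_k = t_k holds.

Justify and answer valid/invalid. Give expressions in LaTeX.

s_(k+1) = 4/(k + 4)
s_(k+1) − s_k = -4/((k + 3)*(k + 4))
(s_(k+1) − s_k) − t_k = 8/(k**3 + 9*k**2 + 26*k + 24)

Invalid: residual \frac{8}{k^{3} + 9 k^{2} + 26 k + 24} ≠ 0.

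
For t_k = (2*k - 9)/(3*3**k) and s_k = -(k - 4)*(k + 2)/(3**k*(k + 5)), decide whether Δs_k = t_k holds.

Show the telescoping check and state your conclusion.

s_(k+1) = (9 - k**2)/(3*3**k*(k + 6))
s_(k+1) − s_k = (2*k**3 + 7*k**2 - 51*k - 99)/(3*3**k*(k**2 + 11*k + 30))
(s_(k+1) − s_k) − t_k = (-2*k**2 - 4*k + 57)/(3**k*(k**2 + 11*k + 30))

Invalid: residual (-2*k**2 - 4*k + 57)/(3**k*(k**2 + 11*k + 30)) ≠ 0.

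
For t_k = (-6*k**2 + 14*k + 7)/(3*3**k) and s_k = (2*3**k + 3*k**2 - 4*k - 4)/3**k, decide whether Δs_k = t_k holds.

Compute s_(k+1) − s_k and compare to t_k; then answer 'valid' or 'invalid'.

s_(k+1) = (6*3**k + 3*k**2 + 2*k - 5)/(3*3**k)
s_(k+1) − s_k = (-6*k**2 + 14*k + 7)/(3*3**k)
(s_(k+1) − s_k) − t_k = 0

valid (s_(k+1) − s_k reduces to t_k)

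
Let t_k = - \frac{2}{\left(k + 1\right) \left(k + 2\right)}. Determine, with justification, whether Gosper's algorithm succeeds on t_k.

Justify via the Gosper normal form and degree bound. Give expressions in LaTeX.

Yes. s_k = - \frac{2 k}{k + 1}.

Compute t_(k+1)/t_k: get (k + 1)/(k + 3).
Normal form (A,B,C) = (k + 1, k + 3, 1).
Set up (k + 1)·f(k+1) − (k + 2)·f(k) − (1) = 0.
Bound: deg f ≤ 1.
Solve for f: f(k) = k (degree 1 ≤ 1).
R(k) = B(k−1)·f(k)/C(k) = k*(k + 2); s_k = R·t_k = -2*k/(k + 1).
Δs = -2/(k**2 + 3*k + 2), as required.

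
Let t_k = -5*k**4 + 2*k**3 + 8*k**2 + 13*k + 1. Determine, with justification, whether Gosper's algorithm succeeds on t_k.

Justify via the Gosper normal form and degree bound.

Step 1: r(k) = (5*k**4 + 18*k**3 + 16*k**2 - 15*k - 19)/(5*k**4 - 2*k**3 - 8*k**2 - 13*k - 1).
Take A(k)=1, B(k)=1, C(k)=k**4 - 2*k**3/5 - 8*k**2/5 - 13*k/5 - 1/5.
Key eq: (1)·f(k+1) = (1)·f(k) + (k**4 - 2*k**3/5 - 8*k**2/5 - 13*k/5 - 1/5).
Bound: deg f ≤ 5.
Coefficient equations give f(k) = k*(k**4 - 3*k**3 - 3*k + 4)/5.
Get s_k = R·t_k = k*(-k**4 + 3*k**3 + 3*k - 4) with R(k) = B(k−1)f(k)/C(k) = k*(k**4 - 3*k**3 - 3*k + 4)/(5*k**4 - 2*k**3 - 8*k**2 - 13*k - 1).
Δs = -5*k**4 + 2*k**3 + 8*k**2 + 13*k + 1, as required.

Yes. s_k = k*(-k**4 + 3*k**3 + 3*k - 4).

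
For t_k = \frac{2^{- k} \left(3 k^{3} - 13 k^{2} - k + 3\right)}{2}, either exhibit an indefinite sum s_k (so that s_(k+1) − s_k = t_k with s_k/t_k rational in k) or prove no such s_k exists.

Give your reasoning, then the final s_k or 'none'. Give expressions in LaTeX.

Step 1: r(k) = (3*k**3 - 4*k**2 - 18*k - 8)/(2*(3*k**3 - 13*k**2 - k + 3)).
Take A(k)=1/2, B(k)=1, C(k)=k**3 - 13*k**2/3 - k/3 + 1.
Key eq: (1/2)·f(k+1) = (1)·f(k) + (k**3 - 13*k**2/3 - k/3 + 1).
Degrees (0,0,3) ⇒ d ≤ 3.
Solving with deg f ≤ 3: f(k) = -2*(3*k**3 - 4*k**2 + 2)/3.
Then R = B(k−1)f/C = -2*(3*k**3 - 4*k**2 + 2)/(3*k**3 - 13*k**2 - k + 3), so s_k = R(k)·t_k = (-3*k**3 + 4*k**2 - 2)/2**k.
Check: Δs_k = (3*k**3 - 13*k**2 - k + 3)/(2*2**k). ✓

s_k = 2^{- k} \left(- 3 k^{3} + 4 k^{2} - 2\right)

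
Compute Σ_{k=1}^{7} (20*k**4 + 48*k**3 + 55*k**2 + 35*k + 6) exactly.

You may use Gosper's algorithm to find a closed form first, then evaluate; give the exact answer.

Σ = 139874

t_(k+1)/t_k = (20*k**4 + 128*k**3 + 319*k**2 + 369*k + 164)/(20*k**4 + 48*k**3 + 55*k**2 + 35*k + 6).
Normal form (A,B,C) = (1, 1, k**4 + 12*k**3/5 + 11*k**2/4 + 7*k/4 + 3/10).
Key eq: (1)·f(k+1) = (1)·f(k) + (k**4 + 12*k**3/5 + 11*k**2/4 + 7*k/4 + 3/10).
Degrees (0,0,4) ⇒ d ≤ 5.
Solve for f: f(k) = k*(k**2 + 1)*(4*k**2 + 2*k - 3)/20 (degree 5 ≤ 5).
Then R = B(k−1)f/C = k*(k**2 + 1)*(4*k**2 + 2*k - 3)/(20*k**4 + 48*k**3 + 55*k**2 + 35*k + 6), so s_k = R(k)·t_k = k*(4*k**4 + 2*k**3 + k**2 + 2*k - 3).
s_(k+1) − s_k = 20*k**4 + 48*k**3 + 55*k**2 + 35*k + 6 = t_k.
Telescoping: Σ = s_(8) − s_(1) = 139880 − (6) = 139874.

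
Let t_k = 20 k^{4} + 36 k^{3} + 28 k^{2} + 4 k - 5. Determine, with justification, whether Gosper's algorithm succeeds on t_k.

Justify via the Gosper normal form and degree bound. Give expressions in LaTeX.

Yes. s_k = k \left(4 k^{4} - k^{3} - 2 k^{2} - 3 k - 3\right).

t_(k+1)/t_k = (20*k**4 + 116*k**3 + 256*k**2 + 248*k + 83)/(20*k**4 + 36*k**3 + 28*k**2 + 4*k - 5).
A = 1, B = 1, C = k**4 + 9*k**3/5 + 7*k**2/5 + k/5 - 1/4.
Set up (1)·f(k+1) − (1)·f(k) − (k**4 + 9*k**3/5 + 7*k**2/5 + k/5 - 1/4) = 0.
Bound: deg f ≤ 5.
Solving with deg f ≤ 5: f(k) = k*(4*k**4 - k**3 - 2*k**2 - 3*k - 3)/20.
Get s_k = R·t_k = k*(4*k**4 - k**3 - 2*k**2 - 3*k - 3) with R(k) = B(k−1)f(k)/C(k) = k*(4*k**4 - k**3 - 2*k**2 - 3*k - 3)/(20*k**4 + 36*k**3 + 28*k**2 + 4*k - 5).
Δs = 20*k**4 + 36*k**3 + 28*k**2 + 4*k - 5, as required.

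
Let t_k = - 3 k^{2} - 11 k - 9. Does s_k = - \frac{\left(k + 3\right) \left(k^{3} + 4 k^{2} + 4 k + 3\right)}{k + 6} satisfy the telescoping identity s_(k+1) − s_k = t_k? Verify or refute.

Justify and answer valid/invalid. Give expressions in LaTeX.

Invalid: residual \frac{3 \left(2 k^{3} + 25 k^{2} + 71 k + 51\right)}{k^{2} + 13 k + 42} ≠ 0.

s_(k+1) = (-k**4 - 11*k**3 - 43*k**2 - 72*k - 48)/(k + 7)
s_(k+1) − s_k = (-3*k**4 - 44*k**3 - 203*k**2 - 366*k - 225)/(k**2 + 13*k + 42)
(s_(k+1) − s_k) − t_k = 3*(2*k**3 + 25*k**2 + 71*k + 51)/(k**2 + 13*k + 42)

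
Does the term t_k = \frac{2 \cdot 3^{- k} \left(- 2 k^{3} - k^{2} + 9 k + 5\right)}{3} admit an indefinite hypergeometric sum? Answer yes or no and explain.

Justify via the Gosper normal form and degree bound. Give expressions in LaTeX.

Step 1: r(k) = (2*k**3 + 7*k**2 - k - 11)/(3*(2*k**3 + k**2 - 9*k - 5)).
Normal form (A,B,C) = (1/3, 1, k**3 + k**2/2 - 9*k/2 - 5/2).
Key eq: (1/3)·f(k+1) = (1)·f(k) + (k**3 + k**2/2 - 9*k/2 - 5/2).
Degrees (0,0,3) ⇒ d ≤ 3.
A polynomial solution: f(k) = -3*(2*k**3 + 4*k**2 - 2*k - 3)/4.
R(k) = B(k−1)·f(k)/C(k) = -3*(2*k**3 + 4*k**2 - 2*k - 3)/(2*(2*k**3 + k**2 - 9*k - 5)); s_k = R·t_k = (2*k**3 + 4*k**2 - 2*k - 3)/3**k.
Check: Δs_k = 2*(-2*k**3 - k**2 + 9*k + 5)/(3*3**k). ✓

Yes. s_k = 3^{- k} \left(2 k^{3} + 4 k^{2} - 2 k - 3\right).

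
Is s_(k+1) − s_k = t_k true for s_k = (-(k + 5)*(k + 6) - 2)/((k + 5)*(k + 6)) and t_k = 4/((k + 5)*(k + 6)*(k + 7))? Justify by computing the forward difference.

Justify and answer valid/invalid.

valid (s_(k+1) − s_k reduces to t_k)

s_(k+1) = (-(k + 6)*(k + 7) - 2)/((k + 6)*(k + 7))
s_(k+1) − s_k = 4/(k**3 + 18*k**2 + 107*k + 210)
(s_(k+1) − s_k) − t_k = 0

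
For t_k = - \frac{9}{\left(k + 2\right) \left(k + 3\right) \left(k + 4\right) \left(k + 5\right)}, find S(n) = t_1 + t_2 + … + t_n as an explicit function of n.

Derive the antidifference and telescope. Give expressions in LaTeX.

t_(k+1)/t_k = (k + 2)/(k + 6).
Normal form (A,B,C) = (k + 2, k + 6, 1).
Solve (k + 2)·f(k+1) − (k + 5)·f(k) = 1.
d = 3 from the (1,1,0) case.
Solve for f: f(k) = k*(k**2 + 9*k + 26)/72 (degree 3 ≤ 3).
So s_k = (B(k−1)f/C)·t_k = (k*(k + 5)*(k**2 + 9*k + 26)/72)·t_k = k*(-k**2 - 9*k - 26)/(8*(k + 2)*(k + 3)*(k + 4)).
s_(k+1) − s_k = -9/(k**4 + 14*k**3 + 71*k**2 + 154*k + 120) = t_k.
Σ_(k=1)^n t_k = s_(n+1) − s_(1) = ((-n**3 - 12*n**2 - 47*n - 36)/(8*(n**3 + 12*n**2 + 47*n + 60))) − (-3/40), i.e. n*(-n**2 - 12*n - 47)/(20*(n**3 + 12*n**2 + 47*n + 60)).

S(n) = \frac{n \left(- n^{2} - 12 n - 47\right)}{20 \left(n^{3} + 12 n^{2} + 47 n + 60\right)}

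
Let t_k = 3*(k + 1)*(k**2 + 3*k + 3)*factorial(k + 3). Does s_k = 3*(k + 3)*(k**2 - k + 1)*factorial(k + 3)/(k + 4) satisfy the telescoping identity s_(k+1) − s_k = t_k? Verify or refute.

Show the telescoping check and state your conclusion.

Invalid: residual -3*(k**4 + 8*k**3 + 21*k**2 + 28*k + 11)*factorial(k + 3)/((k + 4)*(k + 5)) ≠ 0.

s_(k+1) = 3*(k + 4)*(k**2 + k + 1)*factorial(k + 4)/(k + 5)
s_(k+1) − s_k = 3*(k**2 + 5*k + 7)*(k**3 + 7*k**2 + 12*k + 7)*factorial(k + 3)/((k + 4)*(k + 5))
(s_(k+1) − s_k) − t_k = -3*(k**4 + 8*k**3 + 21*k**2 + 28*k + 11)*factorial(k + 3)/((k + 4)*(k + 5))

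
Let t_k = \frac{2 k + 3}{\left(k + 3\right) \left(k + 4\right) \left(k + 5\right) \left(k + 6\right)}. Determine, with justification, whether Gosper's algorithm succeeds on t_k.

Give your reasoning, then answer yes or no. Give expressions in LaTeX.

Yes. s_k = \frac{k \left(k^{2} + 12 k + 17\right)}{30 \left(k + 3\right) \left(k + 4\right) \left(k + 5\right)}.

t_(k+1)/t_k = (k + 3)*(2*k + 5)/((k + 7)*(2*k + 3)).
Gosper form: A/B · C(k+1)/C(k) with A=k + 3, B=k + 7, C=k + 3/2.
Need (k + 3)·f(k+1) − (k + 6)·f(k) = k + 3/2.
Degrees (1,1,1) ⇒ d ≤ 3.
A polynomial solution: f(k) = k*(k**2 + 12*k + 17)/60.
So s_k = (B(k−1)f/C)·t_k = (k*(k + 6)*(k**2 + 12*k + 17)/(30*(2*k + 3)))·t_k = k*(k**2 + 12*k + 17)/(30*(k + 3)*(k + 4)*(k + 5)).
Verify: (2*k + 3)/(k**4 + 18*k**3 + 119*k**2 + 342*k + 360) matches t_k.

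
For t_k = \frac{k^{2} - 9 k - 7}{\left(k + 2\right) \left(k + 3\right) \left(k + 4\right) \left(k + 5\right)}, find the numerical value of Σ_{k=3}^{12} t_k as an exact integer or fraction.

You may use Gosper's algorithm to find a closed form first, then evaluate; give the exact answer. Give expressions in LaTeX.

Σ = -7/204

Ratio r(k) = (k + 2)*(9*k - (k + 1)**2 + 16)/((k + 6)*(-k**2 + 9*k + 7)).
Normal form (A,B,C) = (k + 2, k + 6, k**2 - 9*k - 7).
Key eq: (k + 2)·f(k+1) = (k + 5)·f(k) + (k**2 - 9*k - 7).
deg f ≤ 3 (via 1,1,2).
Solving with deg f ≤ 3: f(k) = -k*(k**2 + 17*k + 10)/8.
Then R = B(k−1)f/C = -k*(k + 5)*(k**2 + 17*k + 10)/(8*(k**2 - 9*k - 7)), so s_k = R(k)·t_k = k*(-k**2 - 17*k - 10)/(8*(k + 2)*(k + 3)*(k + 4)).
Verify: (k**2 - 9*k - 7)/(k**4 + 14*k**3 + 71*k**2 + 154*k + 120) matches t_k.
Sum = s_(13) − s_(3); s_(13) = -65/408, s_(3) = -1/8 ⇒ -7/204.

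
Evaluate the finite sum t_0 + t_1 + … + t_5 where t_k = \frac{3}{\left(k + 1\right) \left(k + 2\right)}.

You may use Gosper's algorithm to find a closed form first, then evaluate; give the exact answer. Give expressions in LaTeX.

Σ = 18/7

Compute t_(k+1)/t_k: get (k + 1)/(k + 3).
So A=k + 1 and B=k + 3, with C=1.
f must satisfy (k + 1)·f(k+1) − (k + 2)·f(k) = 1.
d = 1 from the (1,1,0) case.
Match coefficients ⇒ f(k) = k.
So s_k = (B(k−1)f/C)·t_k = (k*(k + 2))·t_k = 3*k/(k + 1).
Check: Δs_k = 3/(k**2 + 3*k + 2). ✓
Evaluate s at k=6 and k=0: 18/7 and 0; difference 18/7.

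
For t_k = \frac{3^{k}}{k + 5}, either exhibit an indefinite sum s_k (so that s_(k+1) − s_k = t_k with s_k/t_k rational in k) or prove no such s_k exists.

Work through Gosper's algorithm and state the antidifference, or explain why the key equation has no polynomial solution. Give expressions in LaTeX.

r(k) = 3*(k + 5)/(k + 6) after simplifying.
So A=3*k + 15 and B=k + 6, with C=1.
f must satisfy (3*k + 15)·f(k+1) − (k + 5)·f(k) = 1.
deg f ≤ -1 (via 1,1,0).
d = -1 < 0 ⇒ no nonzero polynomial f; not summable.

not Gosper-summable; s_k does not exist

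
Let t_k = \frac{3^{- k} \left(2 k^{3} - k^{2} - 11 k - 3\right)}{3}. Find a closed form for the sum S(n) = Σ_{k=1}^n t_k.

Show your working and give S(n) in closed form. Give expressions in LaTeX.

r(k) = (2*k**3 + 5*k**2 - 7*k - 13)/(3*(2*k**3 - k**2 - 11*k - 3)) after simplifying.
Take A(k)=1/3, B(k)=1, C(k)=k**3 - k**2/2 - 11*k/2 - 3/2.
f must satisfy (1/3)·f(k+1) − (1)·f(k) = k**3 - k**2/2 - 11*k/2 - 3/2.
From deg A=0, deg B=0, deg C=3: d=3.
A polynomial solution: f(k) = -3*(k + 2)*(k**2 - k - 1)/2.
So s_k = (B(k−1)f/C)·t_k = (-3*(k + 2)*(k**2 - k - 1)/(2*k**3 - k**2 - 11*k - 3))·t_k = (-k**3 - k**2 + 3*k + 2)/3**k.
Check: Δs_k = (2*k**3 - k**2 - 11*k - 3)/(3*3**k). ✓
Evaluate: s_(n+1) = 3**(-n - 1)*(-n**3 - 4*n**2 - 2*n + 3); subtract s_(1) = 1 ⇒ S(n) = 3**(-n - 1)*(-3**(n + 1) - n**3 - 4*n**2 - 2*n + 3).

S(n) = 3^{- n - 1} \left(- 3^{n + 1} - n^{3} - 4 n^{2} - 2 n + 3\right)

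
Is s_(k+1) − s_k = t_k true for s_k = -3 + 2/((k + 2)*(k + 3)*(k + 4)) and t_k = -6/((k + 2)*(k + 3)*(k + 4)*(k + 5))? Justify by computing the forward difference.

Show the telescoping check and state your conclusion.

valid (s_(k+1) − s_k reduces to t_k)

s_(k+1) = -3 + 2/((k + 3)*(k + 4)*(k + 5))
s_(k+1) − s_k = -6/((k + 2)*(k + 3)*(k + 4)*(k + 5))
(s_(k+1) − s_k) − t_k = 0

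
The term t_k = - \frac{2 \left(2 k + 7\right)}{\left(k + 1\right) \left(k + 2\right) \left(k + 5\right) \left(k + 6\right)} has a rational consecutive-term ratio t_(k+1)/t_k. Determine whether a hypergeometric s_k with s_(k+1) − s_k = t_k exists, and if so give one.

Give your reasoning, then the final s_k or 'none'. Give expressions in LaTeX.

Step 1: r(k) = (k + 1)*(k + 5)*(2*k + 9)/((k + 3)*(k + 7)*(2*k + 7)).
Factor: A=k + 1; B=k + 7; C=k**3 + 21*k**2/2 + 73*k/2 + 42.
Solve (k + 1)·f(k+1) − (k + 6)·f(k) = k**3 + 21*k**2/2 + 73*k/2 + 42.
d = 5 from the (1,1,3) case.
Solving with deg f ≤ 5: f(k) = k*(k + 2)*(k + 3)*(k + 4)*(k + 6)/10.
Then R = B(k−1)f/C = k*(k + 2)*(k + 6)**2/(5*(2*k + 7)), so s_k = R(k)·t_k = 2*k*(-k - 6)/(5*(k**2 + 6*k + 5)).
Check: Δs_k = 2*(-2*k - 7)/(k**4 + 14*k**3 + 65*k**2 + 112*k + 60). ✓

s_k = \frac{2 k \left(- k - 6\right)}{5 \left(k^{2} + 6 k + 5\right)}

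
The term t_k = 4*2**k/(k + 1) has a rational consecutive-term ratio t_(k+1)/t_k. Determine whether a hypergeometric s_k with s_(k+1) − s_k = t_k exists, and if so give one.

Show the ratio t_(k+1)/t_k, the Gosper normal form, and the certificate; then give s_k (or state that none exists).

Compute t_(k+1)/t_k: get 2*(k + 1)/(k + 2).
Take A(k)=2*k + 2, B(k)=k + 2, C(k)=1.
Solve (2*k + 2)·f(k+1) − (k + 1)·f(k) = 1.
d = -1 from the (1,1,0) case.
d = -1 < 0 ⇒ no nonzero polynomial f; not summable.

not Gosper-summable; s_k does not exist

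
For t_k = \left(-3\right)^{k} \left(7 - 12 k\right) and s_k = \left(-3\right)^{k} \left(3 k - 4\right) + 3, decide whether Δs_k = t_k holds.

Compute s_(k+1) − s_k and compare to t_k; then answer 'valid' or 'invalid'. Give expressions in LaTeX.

valid (s_(k+1) − s_k reduces to t_k)

s_(k+1) = -3*(-3)**k*(3*k - 1) + 3
s_(k+1) − s_k = (-3)**k*(7 - 12*k)
(s_(k+1) − s_k) − t_k = 0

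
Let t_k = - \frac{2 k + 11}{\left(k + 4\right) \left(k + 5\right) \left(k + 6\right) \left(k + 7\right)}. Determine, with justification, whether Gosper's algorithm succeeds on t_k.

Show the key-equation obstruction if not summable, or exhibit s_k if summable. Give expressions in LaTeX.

r(k) = (k + 4)*(2*k + 13)/((k + 8)*(2*k + 11)) after simplifying.
So A=k + 4 and B=k + 8, with C=k + 11/2.
Need (k + 4)·f(k+1) − (k + 7)·f(k) = k + 11/2.
Bound: deg f ≤ 3.
Coefficient equations give f(k) = k*(k + 5)*(k + 10)/48.
Get s_k = R·t_k = k*(-k - 10)/(24*(k**2 + 10*k + 24)) with R(k) = B(k−1)f(k)/C(k) = k*(k + 5)*(k + 7)*(k + 10)/(24*(2*k + 11)).
s_(k+1) − s_k = (-2*k - 11)/(k**4 + 22*k**3 + 179*k**2 + 638*k + 840) = t_k.

Yes. s_k = \frac{k \left(- k - 10\right)}{24 \left(k^{2} + 10 k + 24\right)}.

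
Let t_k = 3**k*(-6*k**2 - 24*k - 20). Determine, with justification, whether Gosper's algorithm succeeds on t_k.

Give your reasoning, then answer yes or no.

Yes. s_k = 3**k*(-3*k**2 - 3*k - 1).

Compute t_(k+1)/t_k: get 3*(3*k**2 + 18*k + 25)/(3*k**2 + 12*k + 10).
A = 3, B = 1, C = k**2 + 4*k + 10/3.
Key eq: (3)·f(k+1) = (1)·f(k) + (k**2 + 4*k + 10/3).
Degrees (0,0,2) ⇒ d ≤ 2.
A polynomial solution: f(k) = (3*k**2 + 3*k + 1)/6.
Certificate R = B(k−1)f/C = (3*k**2 + 3*k + 1)/(2*(3*k**2 + 12*k + 10)) gives s_k = 3**k*(-3*k**2 - 3*k - 1).
Δs = 3**k*(-6*k**2 - 24*k - 20), as required.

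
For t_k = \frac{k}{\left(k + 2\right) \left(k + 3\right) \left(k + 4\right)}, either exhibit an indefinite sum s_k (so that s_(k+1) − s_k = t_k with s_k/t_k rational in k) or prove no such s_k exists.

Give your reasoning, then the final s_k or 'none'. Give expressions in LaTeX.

s_k = \frac{k \left(k - 1\right)}{6 \left(k + 2\right) \left(k + 3\right)}

Step 1: r(k) = (k + 1)*(k + 2)/(k*(k + 5)).
Factor: A=k + 2; B=k + 5; C=k.
Solve (k + 2)·f(k+1) − (k + 4)·f(k) = k.
d = 2 from the (1,1,1) case.
Coefficient equations give f(k) = k*(k - 1)/6.
Then R = B(k−1)f/C = (k - 1)*(k + 4)/6, so s_k = R(k)·t_k = k*(k - 1)/(6*(k + 2)*(k + 3)).
Verify: k/(k**3 + 9*k**2 + 26*k + 24) matches t_k.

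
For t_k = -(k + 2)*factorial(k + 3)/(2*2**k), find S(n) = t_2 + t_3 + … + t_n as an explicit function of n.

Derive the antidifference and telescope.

S(n) = 30 - factorial(n + 4)/(2*2**n)

t_(k+1)/t_k = (k + 3)*(k + 4)/(2*(k + 2)).
Take A(k)=k/2 + 2, B(k)=1, C(k)=k + 2.
Key eq: (k/2 + 2)·f(k+1) = (1)·f(k) + (k + 2).
From deg A=1, deg B=0, deg C=1: d=0.
Match coefficients ⇒ f(k) = 2.
Certificate R = B(k−1)f/C = 2/(k + 2) gives s_k = -factorial(k + 3)/2**k.
Check: Δs_k = -(k + 2)*factorial(k + 3)/(2*2**k). ✓
Σ_(k=2)^n t_k = s_(n+1) − s_(2) = (-2**(-n - 1)*factorial(n + 4)) − (-30), i.e. 30 - factorial(n + 4)/(2*2**n).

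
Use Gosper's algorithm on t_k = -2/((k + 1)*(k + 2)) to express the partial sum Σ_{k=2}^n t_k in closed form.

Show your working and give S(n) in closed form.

Ratio r(k) = (k + 1)/(k + 3).
Normal form (A,B,C) = (k + 1, k + 3, 1).
Solve (k + 1)·f(k+1) − (k + 2)·f(k) = 1.
Degrees (1,1,0) ⇒ d ≤ 1.
Coefficient equations give f(k) = k.
So s_k = (B(k−1)f/C)·t_k = (k*(k + 2))·t_k = -2*k/(k + 1).
Check: Δs_k = -2/(k**2 + 3*k + 2). ✓
Telescope: S(n) = s_(n+1) − s_(2) = 2*(-n - 1)/(n + 2) − (-4/3) = 2*(1 - n)/(3*(n + 2)).

S(n) = 2*(1 - n)/(3*(n + 2))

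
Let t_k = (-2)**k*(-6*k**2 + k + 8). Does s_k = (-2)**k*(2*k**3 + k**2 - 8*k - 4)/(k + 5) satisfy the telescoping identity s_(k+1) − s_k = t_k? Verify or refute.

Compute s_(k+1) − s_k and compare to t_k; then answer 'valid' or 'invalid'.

Invalid: residual (-2)**k*(18*k**3 + 93*k**2 - 48*k - 126)/(k**2 + 11*k + 30) ≠ 0.

s_(k+1) = (-2)**(k + 1)*(2*k**3 + 7*k**2 - 9)/(k + 6)
s_(k+1) − s_k = (-2)**k*(-6*k**4 - 47*k**3 - 68*k**2 + 70*k + 114)/(k**2 + 11*k + 30)
(s_(k+1) − s_k) − t_k = (-2)**k*(18*k**3 + 93*k**2 - 48*k - 126)/(k**2 + 11*k + 30)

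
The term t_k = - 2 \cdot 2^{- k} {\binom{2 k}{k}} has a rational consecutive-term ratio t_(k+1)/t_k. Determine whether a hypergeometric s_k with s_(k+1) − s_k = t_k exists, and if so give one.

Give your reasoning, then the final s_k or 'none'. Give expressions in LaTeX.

not Gosper-summable; s_k does not exist

The ratio is (2*k + 1)/(k + 1).
A = 2*k + 1, B = k + 1, C = 1.
Set up (2*k + 1)·f(k+1) − (k)·f(k) − (1) = 0.
From deg A=1, deg B=1, deg C=0: d=-1.
Bound -1 < 0, so the key equation has no polynomial solution.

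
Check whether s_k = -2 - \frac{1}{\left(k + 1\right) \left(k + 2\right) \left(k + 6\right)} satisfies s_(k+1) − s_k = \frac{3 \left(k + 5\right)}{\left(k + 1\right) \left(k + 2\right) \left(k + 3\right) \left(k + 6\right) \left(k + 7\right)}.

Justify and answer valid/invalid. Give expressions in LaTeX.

s_(k+1) = -2 - 1/((k + 2)*(k + 3)*(k + 7))
s_(k+1) − s_k = 3*(k + 5)/(k**5 + 19*k**4 + 131*k**3 + 401*k**2 + 540*k + 252)
(s_(k+1) − s_k) − t_k = 0

Valid — Δs_k = t_k.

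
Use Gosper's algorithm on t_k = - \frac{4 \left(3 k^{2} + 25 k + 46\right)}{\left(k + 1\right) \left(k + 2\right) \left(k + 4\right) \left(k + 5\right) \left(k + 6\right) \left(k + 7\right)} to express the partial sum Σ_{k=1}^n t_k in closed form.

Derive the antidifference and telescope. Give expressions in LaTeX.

S(n) = \frac{2 n \left(- n^{2} - 14 n - 59\right)}{35 \left(n^{3} + 14 n^{2} + 59 n + 70\right)}

Ratio r(k) = (k + 1)*(k + 4)*(25*k + 3*(k + 1)**2 + 71)/((k + 3)*(k + 8)*(3*k**2 + 25*k + 46)).
So A=k + 1 and B=k + 8, with C=k**3 + 34*k**2/3 + 121*k/3 + 46.
Solve (k + 1)·f(k+1) − (k + 7)·f(k) = k**3 + 34*k**2/3 + 121*k/3 + 46.
Degrees (1,1,3) ⇒ d ≤ 6.
Solve for f: f(k) = k*(k + 2)*(k + 3)*(k + 5)*(k**2 + 11*k + 34)/72 (degree 6 ≤ 6).
So s_k = (B(k−1)f/C)·t_k = (k*(k + 2)*(k + 5)*(k + 7)*(k**2 + 11*k + 34)/(24*(3*k**2 + 25*k + 46)))·t_k = k*(-k**2 - 11*k - 34)/(6*(k**3 + 11*k**2 + 34*k + 24)).
Check: Δs_k = 4*(-3*k**2 - 25*k - 46)/(k**6 + 25*k**5 + 247*k**4 + 1219*k**3 + 3112*k**2 + 3796*k + 1680). ✓
Evaluate: s_(n+1) = (-n**3 - 14*n**2 - 59*n - 46)/(6*(n**3 + 14*n**2 + 59*n + 70)); subtract s_(1) = -23/210 ⇒ S(n) = 2*n*(-n**2 - 14*n - 59)/(35*(n**3 + 14*n**2 + 59*n + 70)).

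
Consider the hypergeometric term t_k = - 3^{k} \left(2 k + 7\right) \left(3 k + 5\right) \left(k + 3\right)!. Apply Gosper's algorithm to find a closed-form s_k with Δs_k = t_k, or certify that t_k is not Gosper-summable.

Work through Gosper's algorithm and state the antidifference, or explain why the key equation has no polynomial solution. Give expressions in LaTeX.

s_k = - 3^{k} \left(2 k + 1\right) \left(k + 3\right)!

Step 1: r(k) = 3*(k + 4)*(2*k + 9)*(3*k + 8)/((2*k + 7)*(3*k + 5)).
Take A(k)=3*k + 12, B(k)=1, C(k)=k**2 + 31*k/6 + 35/6.
Solve (3*k + 12)·f(k+1) − (1)·f(k) = k**2 + 31*k/6 + 35/6.
Degrees (1,0,2) ⇒ d ≤ 1.
Coefficient equations give f(k) = (2*k + 1)/6.
Certificate R = B(k−1)f/C = (2*k + 1)/((2*k + 7)*(3*k + 5)) gives s_k = -3**k*(2*k + 1)*factorial(k + 3).
Δs = -3**k*(2*k + 7)*(3*k + 5)*factorial(k + 3), as required.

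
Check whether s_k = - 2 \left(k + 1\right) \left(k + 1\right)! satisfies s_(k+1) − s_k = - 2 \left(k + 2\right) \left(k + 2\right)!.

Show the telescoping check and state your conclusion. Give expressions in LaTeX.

s_(k+1) = -2*(k + 2)*factorial(k + 2)
s_(k+1) − s_k = -2*(k**2 + 3*k + 3)*factorial(k + 1)
(s_(k+1) − s_k) − t_k = 2*(k + 1)*factorial(k + 1)

Invalid: residual 2 \left(k + 1\right) \left(k + 1\right)! ≠ 0.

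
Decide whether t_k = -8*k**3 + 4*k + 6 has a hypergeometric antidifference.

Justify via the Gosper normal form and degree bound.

Yes. s_k = 2*k*(-k**3 + 2*k**2 + 2).

Step 1: r(k) = (2*k - 4*(k + 1)**3 + 5)/(-4*k**3 + 2*k + 3).
So A=1 and B=1, with C=k**3 - k/2 - 3/4.
Key eq: (1)·f(k+1) = (1)·f(k) + (k**3 - k/2 - 3/4).
Bound: deg f ≤ 4.
Match coefficients ⇒ f(k) = k*(k**3 - 2*k**2 - 2)/4.
So s_k = (B(k−1)f/C)·t_k = (k*(k**3 - 2*k**2 - 2)/(4*k**3 - 2*k - 3))·t_k = 2*k*(-k**3 + 2*k**2 + 2).
Verify: -8*k**3 + 4*k + 6 matches t_k.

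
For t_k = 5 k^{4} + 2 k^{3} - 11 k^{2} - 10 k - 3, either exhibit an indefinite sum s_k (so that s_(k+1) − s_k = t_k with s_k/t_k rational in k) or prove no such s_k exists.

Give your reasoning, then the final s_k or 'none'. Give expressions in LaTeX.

s_k = k^{2} \left(k^{3} - 2 k^{2} - 3 k + 1\right)

Compute t_(k+1)/t_k: get (5*k**4 + 22*k**3 + 25*k**2 - 6*k - 17)/(5*k**4 + 2*k**3 - 11*k**2 - 10*k - 3).
Take A(k)=1, B(k)=1, C(k)=k**4 + 2*k**3/5 - 11*k**2/5 - 2*k - 3/5.
f must satisfy (1)·f(k+1) − (1)·f(k) = k**4 + 2*k**3/5 - 11*k**2/5 - 2*k - 3/5.
From deg A=0, deg B=0, deg C=4: d=5.
Solving with deg f ≤ 5: f(k) = k**2*(k**3 - 2*k**2 - 3*k + 1)/5.
Get s_k = R·t_k = k**2*(k**3 - 2*k**2 - 3*k + 1) with R(k) = B(k−1)f(k)/C(k) = k**2*(k**3 - 2*k**2 - 3*k + 1)/(5*k**4 + 2*k**3 - 11*k**2 - 10*k - 3).
Δs = 5*k**4 + 2*k**3 - 11*k**2 - 10*k - 3, as required.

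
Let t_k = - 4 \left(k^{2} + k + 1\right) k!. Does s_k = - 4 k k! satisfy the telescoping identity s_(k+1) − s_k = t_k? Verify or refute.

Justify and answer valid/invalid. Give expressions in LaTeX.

s_(k+1) = -4*(k + 1)*factorial(k + 1)
s_(k+1) − s_k = -4*(k**2 + k + 1)*factorial(k)
(s_(k+1) − s_k) − t_k = 0

valid (s_(k+1) − s_k reduces to t_k)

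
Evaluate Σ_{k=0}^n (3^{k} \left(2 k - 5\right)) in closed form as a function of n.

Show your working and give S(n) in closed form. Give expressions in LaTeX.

S(n) = 3^{n + 1} n - 3^{n + 2} + 4

Step 1: r(k) = 3*(2*k - 3)/(2*k - 5).
So A=3 and B=1, with C=k - 5/2.
Need (3)·f(k+1) − (1)·f(k) = k - 5/2.
d = 1 from the (0,0,1) case.
Coefficient equations give f(k) = (k - 4)/2.
So s_k = (B(k−1)f/C)·t_k = ((k - 4)/(2*k - 5))·t_k = 3**k*(k - 4).
Verify: 3**k*(2*k - 5) matches t_k.
Evaluate: s_(n+1) = 3**(n + 1)*(n - 3); subtract s_(0) = -4 ⇒ S(n) = 3**(n + 1)*n - 3**(n + 2) + 4.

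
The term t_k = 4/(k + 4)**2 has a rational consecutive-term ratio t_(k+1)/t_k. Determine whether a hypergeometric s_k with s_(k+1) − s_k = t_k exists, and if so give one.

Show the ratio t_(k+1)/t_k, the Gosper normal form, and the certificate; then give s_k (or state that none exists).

no hypergeometric antidifference exists

r(k) = (k + 4)**2/(k + 5)**2 after simplifying.
So A=k**2 + 8*k + 16 and B=k**2 + 10*k + 25, with C=1.
Solve (k**2 + 8*k + 16)·f(k+1) − (k**2 + 8*k + 16)·f(k) = 1.
Degrees (2,2,0) ⇒ d ≤ 0.
Generic f = c0 gives residual -1; -1 = 0 cannot hold, so t_k is not Gosper-summable.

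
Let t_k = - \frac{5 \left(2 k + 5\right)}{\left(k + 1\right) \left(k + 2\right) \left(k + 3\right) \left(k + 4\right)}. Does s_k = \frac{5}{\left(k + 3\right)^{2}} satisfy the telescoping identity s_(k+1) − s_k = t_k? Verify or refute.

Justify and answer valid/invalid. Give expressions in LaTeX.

s_(k+1) = 5/(k + 4)**2
s_(k+1) − s_k = 5/(k + 4)**2 - 5/(k + 3)**2
(s_(k+1) − s_k) − t_k = 10*(3*k**2 + 17*k + 23)/(k**6 + 17*k**5 + 117*k**4 + 415*k**3 + 794*k**2 + 768*k + 288)

Invalid: residual \frac{10 \left(3 k^{2} + 17 k + 23\right)}{k^{6} + 17 k^{5} + 117 k^{4} + 415 k^{3} + 794 k^{2} + 768 k + 288} ≠ 0.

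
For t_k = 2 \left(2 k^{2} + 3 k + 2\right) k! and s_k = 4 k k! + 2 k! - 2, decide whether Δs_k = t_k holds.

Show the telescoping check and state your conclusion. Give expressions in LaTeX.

Valid: the claim telescopes to t_k.

s_(k+1) = 4*k**2*factorial(k) + 10*k*factorial(k) + 6*factorial(k) - 2
s_(k+1) − s_k = 2*(2*k**2 + 3*k + 2)*factorial(k)
(s_(k+1) − s_k) − t_k = 0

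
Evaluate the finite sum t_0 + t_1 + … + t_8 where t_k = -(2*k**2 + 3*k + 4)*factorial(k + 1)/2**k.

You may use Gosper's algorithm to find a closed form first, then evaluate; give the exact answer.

Step 1: r(k) = (k + 2)*(3*k + 2*(k + 1)**2 + 7)/(2*(2*k**2 + 3*k + 4)).
Take A(k)=k/2 + 1, B(k)=1, C(k)=k**2 + 3*k/2 + 2.
Set up (k/2 + 1)·f(k+1) − (1)·f(k) − (k**2 + 3*k/2 + 2) = 0.
deg f ≤ 1 (via 1,0,2).
Solving with deg f ≤ 1: f(k) = 2*k + 1.
Certificate R = B(k−1)f/C = 2*(2*k + 1)/(2*k**2 + 3*k + 4) gives s_k = -2**(1 - k)*(2*k + 1)*factorial(k + 1).
Δs = -(2*k**2 + 3*k + 4)*factorial(k + 1)/2**k, as required.
Sum = s_(9) − s_(0); s_(9) = -269325, s_(0) = -2 ⇒ -269323.

Σ = -269323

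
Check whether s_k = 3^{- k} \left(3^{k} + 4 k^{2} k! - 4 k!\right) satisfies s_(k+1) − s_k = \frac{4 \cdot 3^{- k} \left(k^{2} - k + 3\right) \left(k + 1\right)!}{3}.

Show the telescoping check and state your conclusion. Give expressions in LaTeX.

Valid: the claim telescopes to t_k.

s_(k+1) = (3*3**k + 4*k**3*factorial(k) + 12*k**2*factorial(k) + 8*k*factorial(k))/(3*3**k)
s_(k+1) − s_k = 4*(k**2 - k + 3)*factorial(k + 1)/(3*3**k)
(s_(k+1) − s_k) − t_k = 0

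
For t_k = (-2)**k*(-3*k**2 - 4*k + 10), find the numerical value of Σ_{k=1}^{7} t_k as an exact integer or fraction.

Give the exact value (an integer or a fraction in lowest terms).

Σ = 15354

The ratio is 2*(-3*k**2 - 10*k + 3)/(3*k**2 + 4*k - 10).
Normal form (A,B,C) = (-2, 1, k**2 + 4*k/3 - 10/3).
Need (-2)·f(k+1) − (1)·f(k) = k**2 + 4*k/3 - 10/3.
deg f ≤ 2 (via 0,0,2).
A polynomial solution: f(k) = -(k - 2)*(k + 2)/3.
Certificate R = B(k−1)f/C = -(k - 2)*(k + 2)/(3*k**2 + 4*k - 10) gives s_k = (-2)**k*(k**2 - 4).
Check: Δs_k = (-2)**k*(-3*k**2 - 4*k + 10). ✓
Telescoping: Σ = s_(8) − s_(1) = 15360 − (6) = 15354.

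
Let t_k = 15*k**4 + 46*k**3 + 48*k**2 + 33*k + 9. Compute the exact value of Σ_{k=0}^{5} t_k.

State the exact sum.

Compute t_(k+1)/t_k: get (15*k**4 + 106*k**3 + 276*k**2 + 327*k + 151)/(15*k**4 + 46*k**3 + 48*k**2 + 33*k + 9).
Normal form (A,B,C) = (1, 1, k**4 + 46*k**3/15 + 16*k**2/5 + 11*k/5 + 3/5).
Solve (1)·f(k+1) − (1)·f(k) = k**4 + 46*k**3/15 + 16*k**2/5 + 11*k/5 + 3/5.
deg f ≤ 5 (via 0,0,4).
Solving with deg f ≤ 5: f(k) = k**2*(k + 2)*(3*k**2 - 2*k + 2)/15.
Get s_k = R·t_k = k**2*(3*k**3 + 4*k**2 - 2*k + 4) with R(k) = B(k−1)f(k)/C(k) = k**2*(k + 2)*(3*k**2 - 2*k + 2)/(15*k**4 + 46*k**3 + 48*k**2 + 33*k + 9).
Check: Δs_k = 15*k**4 + 46*k**3 + 48*k**2 + 33*k + 9. ✓
Telescoping: Σ = s_(6) − s_(0) = 28224 − (0) = 28224.

Σ = 28224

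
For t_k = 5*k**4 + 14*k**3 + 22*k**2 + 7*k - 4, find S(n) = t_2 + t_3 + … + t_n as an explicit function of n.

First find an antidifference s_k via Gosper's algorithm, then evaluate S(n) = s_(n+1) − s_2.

S(n) = n**5 + 6*n**4 + 16*n**3 + 18*n**2 + 3*n - 44

r(k) = (5*k**4 + 34*k**3 + 94*k**2 + 113*k + 44)/(5*k**4 + 14*k**3 + 22*k**2 + 7*k - 4) after simplifying.
Normal form (A,B,C) = (1, 1, k**4 + 14*k**3/5 + 22*k**2/5 + 7*k/5 - 4/5).
Set up (1)·f(k+1) − (1)·f(k) − (k**4 + 14*k**3/5 + 22*k**2/5 + 7*k/5 - 4/5) = 0.
deg f ≤ 5 (via 0,0,4).
Solve for f: f(k) = k*(k**4 + k**3 + 2*k**2 - 4*k - 4)/5 (degree 5 ≤ 5).
Get s_k = R·t_k = k*(k**4 + k**3 + 2*k**2 - 4*k - 4) with R(k) = B(k−1)f(k)/C(k) = k*(k**4 + k**3 + 2*k**2 - 4*k - 4)/(5*k**4 + 14*k**3 + 22*k**2 + 7*k - 4).
s_(k+1) − s_k = 5*k**4 + 14*k**3 + 22*k**2 + 7*k - 4 = t_k.
Telescope: S(n) = s_(n+1) − s_(2) = n**5 + 6*n**4 + 16*n**3 + 18*n**2 + 3*n - 4 − (40) = n**5 + 6*n**4 + 16*n**3 + 18*n**2 + 3*n - 44.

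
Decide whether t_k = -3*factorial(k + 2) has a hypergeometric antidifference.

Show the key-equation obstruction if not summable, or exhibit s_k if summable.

Compute t_(k+1)/t_k: get k + 3.
Normal form (A,B,C) = (k + 3, 1, 1).
Need (k + 3)·f(k+1) − (1)·f(k) = 1.
Degrees (1,0,0) ⇒ d ≤ -1.
d = -1 < 0 ⇒ no nonzero polynomial f; not summable.

No — key equation has no polynomial f.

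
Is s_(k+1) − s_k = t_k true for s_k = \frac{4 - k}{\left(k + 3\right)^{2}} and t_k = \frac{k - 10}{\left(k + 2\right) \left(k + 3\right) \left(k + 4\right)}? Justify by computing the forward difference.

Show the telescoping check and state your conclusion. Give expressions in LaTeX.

s_(k+1) = (3 - k)/(k + 4)**2
s_(k+1) − s_k = ((3 - k)*(k + 3)**2 + (k - 4)*(k + 4)**2)/((k + 3)**2*(k + 4)**2)
(s_(k+1) − s_k) − t_k = (-2*k**2 + 7*k + 46)/(k**5 + 16*k**4 + 101*k**3 + 314*k**2 + 480*k + 288)

Invalid: residual \frac{- 2 k^{2} + 7 k + 46}{k^{5} + 16 k^{4} + 101 k^{3} + 314 k^{2} + 480 k + 288} ≠ 0.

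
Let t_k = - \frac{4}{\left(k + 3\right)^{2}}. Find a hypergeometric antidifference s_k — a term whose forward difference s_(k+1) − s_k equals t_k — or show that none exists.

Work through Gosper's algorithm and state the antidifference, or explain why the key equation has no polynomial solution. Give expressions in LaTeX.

The ratio is (k + 3)**2/(k + 4)**2.
A = k**2 + 6*k + 9, B = k**2 + 8*k + 16, C = 1.
Key eq: (k**2 + 6*k + 9)·f(k+1) = (k**2 + 6*k + 9)·f(k) + (1).
deg f ≤ 0 (via 2,2,0).
Generic f = c0 gives residual -1; -1 = 0 cannot hold, so t_k is not Gosper-summable.

not Gosper-summable; s_k does not exist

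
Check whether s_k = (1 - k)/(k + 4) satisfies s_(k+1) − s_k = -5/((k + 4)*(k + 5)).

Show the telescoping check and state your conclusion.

s_(k+1) = -k/(k + 5)
s_(k+1) − s_k = -5/(k**2 + 9*k + 20)
(s_(k+1) − s_k) − t_k = 0

Valid: the claim telescopes to t_k.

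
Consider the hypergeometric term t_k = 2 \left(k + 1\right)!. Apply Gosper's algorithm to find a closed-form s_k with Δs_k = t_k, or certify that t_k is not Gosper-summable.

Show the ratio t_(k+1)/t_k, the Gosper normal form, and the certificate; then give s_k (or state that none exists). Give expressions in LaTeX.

Step 1: r(k) = k + 2.
A = k + 2, B = 1, C = 1.
Set up (k + 2)·f(k+1) − (1)·f(k) − (1) = 0.
Degrees (1,0,0) ⇒ d ≤ -1.
deg f ≤ -1 is impossible — no certificate.

no hypergeometric antidifference exists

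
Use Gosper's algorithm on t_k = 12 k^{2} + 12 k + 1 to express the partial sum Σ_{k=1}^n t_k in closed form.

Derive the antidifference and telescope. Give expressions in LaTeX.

S(n) = n \left(4 n^{2} + 12 n + 9\right)

t_(k+1)/t_k = (12*k**2 + 36*k + 25)/(12*k**2 + 12*k + 1).
Normal form (A,B,C) = (1, 1, k**2 + k + 1/12).
Set up (1)·f(k+1) − (1)·f(k) − (k**2 + k + 1/12) = 0.
Bound: deg f ≤ 3.
Solve for f: f(k) = k*(4*k**2 - 3)/12 (degree 3 ≤ 3).
Then R = B(k−1)f/C = k*(4*k**2 - 3)/(12*k**2 + 12*k + 1), so s_k = R(k)·t_k = k*(4*k**2 - 3).
Δs = 12*k**2 + 12*k + 1, as required.
Telescope: S(n) = s_(n+1) − s_(1) = 4*n**3 + 12*n**2 + 9*n + 1 − (1) = n*(4*n**2 + 12*n + 9).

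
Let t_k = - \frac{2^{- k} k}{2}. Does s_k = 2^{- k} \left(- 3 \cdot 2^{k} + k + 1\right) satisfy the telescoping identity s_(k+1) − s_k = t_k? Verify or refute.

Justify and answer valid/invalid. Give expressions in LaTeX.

s_(k+1) = (-6*2**k + k + 2)/(2*2**k)
s_(k+1) − s_k = -k/(2*2**k)
(s_(k+1) − s_k) − t_k = 0

valid; difference matches t_k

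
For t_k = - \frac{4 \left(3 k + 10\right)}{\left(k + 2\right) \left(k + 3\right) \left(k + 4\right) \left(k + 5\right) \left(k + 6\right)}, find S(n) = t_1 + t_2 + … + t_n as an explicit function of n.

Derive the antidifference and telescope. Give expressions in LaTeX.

S(n) = \frac{2 n \left(- n^{2} - 14 n - 63\right)}{45 \left(n^{3} + 14 n^{2} + 63 n + 90\right)}

Step 1: r(k) = (k + 2)*(3*k + 13)/((k + 7)*(3*k + 10)).
Normal form (A,B,C) = (k + 2, k + 7, k + 10/3).
Solve (k + 2)·f(k+1) − (k + 6)·f(k) = k + 10/3.
Bound: deg f ≤ 4.
A polynomial solution: f(k) = k*(k + 3)*(k**2 + 11*k + 38)/120.
Then R = B(k−1)f/C = k*(k + 3)*(k + 6)*(k**2 + 11*k + 38)/(40*(3*k + 10)), so s_k = R(k)·t_k = k*(-k**2 - 11*k - 38)/(10*(k**3 + 11*k**2 + 38*k + 40)).
Verify: 4*(-3*k - 10)/(k**5 + 20*k**4 + 155*k**3 + 580*k**2 + 1044*k + 720) matches t_k.
Σ_(k=1)^n t_k = s_(n+1) − s_(1) = ((-n**3 - 14*n**2 - 63*n - 50)/(10*(n**3 + 14*n**2 + 63*n + 90))) − (-1/18), i.e. 2*n*(-n**2 - 14*n - 63)/(45*(n**3 + 14*n**2 + 63*n + 90)).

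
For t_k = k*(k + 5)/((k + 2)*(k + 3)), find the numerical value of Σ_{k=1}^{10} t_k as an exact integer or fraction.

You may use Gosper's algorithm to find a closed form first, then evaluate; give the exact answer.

Σ = 110/13

Ratio r(k) = (k + 1)*(k + 2)*(k + 6)/(k*(k + 4)*(k + 5)).
A = k + 2, B = k + 4, C = k**2 + 5*k.
Need (k + 2)·f(k+1) − (k + 3)·f(k) = k**2 + 5*k.
From deg A=1, deg B=1, deg C=2: d=2.
A polynomial solution: f(k) = k*(k - 1).
R(k) = B(k−1)·f(k)/C(k) = (k - 1)*(k + 3)/(k + 5); s_k = R·t_k = k*(k - 1)/(k + 2).
Δs = k*(k + 5)/(k**2 + 5*k + 6), as required.
Evaluate s at k=11 and k=1: 110/13 and 0; difference 110/13.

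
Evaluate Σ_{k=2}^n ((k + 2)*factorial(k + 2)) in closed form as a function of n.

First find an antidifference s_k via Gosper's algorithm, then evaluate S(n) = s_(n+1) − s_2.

S(n) = factorial(n + 3) - 24

r(k) = (k + 3)**2/(k + 2) after simplifying.
So A=k + 3 and B=1, with C=k + 2.
Need (k + 3)·f(k+1) − (1)·f(k) = k + 2.
Degrees (1,0,1) ⇒ d ≤ 0.
Match coefficients ⇒ f(k) = 1.
R(k) = B(k−1)·f(k)/C(k) = 1/(k + 2); s_k = R·t_k = factorial(k + 2).
Check: Δs_k = (k + 2)*factorial(k + 2). ✓
Σ_(k=2)^n t_k = s_(n+1) − s_(2) = (factorial(n + 3)) − (24), i.e. factorial(n + 3) - 24.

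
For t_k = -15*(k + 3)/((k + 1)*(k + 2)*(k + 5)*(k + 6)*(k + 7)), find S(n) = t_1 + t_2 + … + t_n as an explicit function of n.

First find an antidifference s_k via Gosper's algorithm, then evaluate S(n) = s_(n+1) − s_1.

S(n) = 5*n*(-n**2 - 15*n - 68)/(84*(n**3 + 15*n**2 + 68*n + 84))

Ratio r(k) = (k + 1)*(k + 4)*(k + 5)/((k + 3)**2*(k + 8)).
Factor: A=k + 1; B=k + 8; C=k**3 + 10*k**2 + 33*k + 36.
f must satisfy (k + 1)·f(k+1) − (k + 7)·f(k) = k**3 + 10*k**2 + 33*k + 36.
deg f ≤ 6 (via 1,1,3).
Coefficient equations give f(k) = k*(k + 2)*(k + 3)*(k + 4)*(k**2 + 12*k + 41)/90.
Get s_k = R·t_k = k*(-k**2 - 12*k - 41)/(6*(k**3 + 12*k**2 + 41*k + 30)) with R(k) = B(k−1)f(k)/C(k) = k*(k + 2)*(k + 7)*(k**2 + 12*k + 41)/(90*(k + 3)).
s_(k+1) − s_k = 15*(-k - 3)/(k**5 + 21*k**4 + 163*k**3 + 567*k**2 + 844*k + 420) = t_k.
Σ_(k=1)^n t_k = s_(n+1) − s_(1) = ((-n**3 - 15*n**2 - 68*n - 54)/(6*(n**3 + 15*n**2 + 68*n + 84))) − (-3/28), i.e. 5*n*(-n**2 - 15*n - 68)/(84*(n**3 + 15*n**2 + 68*n + 84)).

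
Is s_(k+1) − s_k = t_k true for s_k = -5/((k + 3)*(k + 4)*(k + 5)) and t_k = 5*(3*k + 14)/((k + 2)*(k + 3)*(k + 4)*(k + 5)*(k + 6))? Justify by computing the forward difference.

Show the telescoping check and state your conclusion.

s_(k+1) = -5/((k + 4)*(k + 5)*(k + 6))
s_(k+1) − s_k = 15/((k + 3)*(k + 4)*(k + 5)*(k + 6))
(s_(k+1) − s_k) − t_k = -40/((k + 2)*(k + 3)*(k + 4)*(k + 5)*(k + 6))

Invalid: residual -40/(k**5 + 20*k**4 + 155*k**3 + 580*k**2 + 1044*k + 720) ≠ 0.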